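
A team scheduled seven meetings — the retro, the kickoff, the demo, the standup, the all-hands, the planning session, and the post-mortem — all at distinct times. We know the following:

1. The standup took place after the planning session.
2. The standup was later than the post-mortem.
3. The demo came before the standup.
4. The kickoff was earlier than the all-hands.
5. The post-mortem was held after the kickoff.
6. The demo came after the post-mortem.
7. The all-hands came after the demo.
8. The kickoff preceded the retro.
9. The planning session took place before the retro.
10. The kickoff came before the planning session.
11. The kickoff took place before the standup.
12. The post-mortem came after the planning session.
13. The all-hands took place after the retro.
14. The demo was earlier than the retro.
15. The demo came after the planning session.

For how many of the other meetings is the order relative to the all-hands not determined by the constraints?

Forced before the all-hands: the demo, the kickoff, the planning session, the post-mortem, and the retro.
That leaves the standup with no forced order relative to the all-hands — 1.

1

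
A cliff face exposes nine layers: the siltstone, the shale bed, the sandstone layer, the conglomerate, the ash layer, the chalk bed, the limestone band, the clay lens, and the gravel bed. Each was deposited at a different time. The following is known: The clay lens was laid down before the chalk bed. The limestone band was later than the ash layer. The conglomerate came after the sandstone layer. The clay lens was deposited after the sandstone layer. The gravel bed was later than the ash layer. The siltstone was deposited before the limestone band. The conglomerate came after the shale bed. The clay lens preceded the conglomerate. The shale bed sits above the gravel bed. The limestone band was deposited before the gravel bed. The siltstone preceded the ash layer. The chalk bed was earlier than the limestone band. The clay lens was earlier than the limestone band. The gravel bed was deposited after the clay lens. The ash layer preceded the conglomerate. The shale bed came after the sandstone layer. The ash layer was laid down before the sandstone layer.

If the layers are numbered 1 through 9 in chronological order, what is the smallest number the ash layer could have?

The siltstone must come before the ash layer — 1 forced predecessor.
Nothing else is forced ahead of the ash layer, so its earliest slot is position 1 + 1 = 2.

2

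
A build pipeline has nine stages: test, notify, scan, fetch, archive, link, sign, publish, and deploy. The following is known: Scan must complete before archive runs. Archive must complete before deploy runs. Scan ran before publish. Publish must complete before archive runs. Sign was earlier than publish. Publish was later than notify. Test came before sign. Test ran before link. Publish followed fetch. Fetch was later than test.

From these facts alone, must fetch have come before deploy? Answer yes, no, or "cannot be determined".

Chain the constraints: fetch → publish → archive → deploy. Each link is directly stated, so fetch comes before deploy.

yes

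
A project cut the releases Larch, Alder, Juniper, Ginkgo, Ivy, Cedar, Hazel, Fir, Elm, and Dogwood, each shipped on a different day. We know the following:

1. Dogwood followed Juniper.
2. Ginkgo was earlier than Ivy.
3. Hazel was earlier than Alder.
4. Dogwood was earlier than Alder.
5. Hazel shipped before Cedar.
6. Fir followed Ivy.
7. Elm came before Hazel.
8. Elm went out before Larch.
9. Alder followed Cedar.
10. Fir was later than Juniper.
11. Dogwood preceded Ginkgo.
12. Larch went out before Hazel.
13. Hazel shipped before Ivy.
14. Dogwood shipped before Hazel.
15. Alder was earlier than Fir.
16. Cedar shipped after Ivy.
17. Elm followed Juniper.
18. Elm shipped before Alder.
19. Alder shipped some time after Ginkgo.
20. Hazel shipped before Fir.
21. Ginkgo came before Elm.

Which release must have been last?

Every other release has a chain of constraints placing it before Fir, so Fir is last.

Fir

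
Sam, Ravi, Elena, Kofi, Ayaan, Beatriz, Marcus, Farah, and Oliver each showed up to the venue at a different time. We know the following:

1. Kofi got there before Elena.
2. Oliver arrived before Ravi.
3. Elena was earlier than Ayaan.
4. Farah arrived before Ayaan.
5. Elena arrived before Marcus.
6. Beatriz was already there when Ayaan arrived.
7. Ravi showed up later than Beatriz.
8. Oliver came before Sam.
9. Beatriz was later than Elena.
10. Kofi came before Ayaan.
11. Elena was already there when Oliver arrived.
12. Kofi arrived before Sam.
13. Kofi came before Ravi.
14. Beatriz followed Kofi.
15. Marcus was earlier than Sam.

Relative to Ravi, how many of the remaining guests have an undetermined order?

Forced before Ravi: Beatriz, Elena, Kofi, and Oliver.
That leaves Ayaan, Farah, Marcus, and Sam with no forced order relative to Ravi — 4.

4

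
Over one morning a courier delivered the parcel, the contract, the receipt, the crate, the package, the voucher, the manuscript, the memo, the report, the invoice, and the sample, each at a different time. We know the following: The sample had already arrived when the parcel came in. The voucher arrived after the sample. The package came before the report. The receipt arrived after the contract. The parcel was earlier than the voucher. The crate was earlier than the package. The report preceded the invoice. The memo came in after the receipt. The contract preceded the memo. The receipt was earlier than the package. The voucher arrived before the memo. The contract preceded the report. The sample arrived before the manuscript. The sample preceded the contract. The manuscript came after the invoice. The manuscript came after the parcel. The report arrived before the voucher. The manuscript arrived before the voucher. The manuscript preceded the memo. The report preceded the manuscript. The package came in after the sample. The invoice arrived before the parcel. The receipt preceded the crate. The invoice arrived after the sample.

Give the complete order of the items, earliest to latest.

The constraints fix every adjacent pair, so only one ordering works:
the sample → the contract → the receipt → the crate → the package → the report → the invoice → the parcel → the manuscript → the voucher → the memo.

the sample, the contract, the receipt, the crate, the package, the report, the invoice, the parcel, the manuscript, the voucher, the memo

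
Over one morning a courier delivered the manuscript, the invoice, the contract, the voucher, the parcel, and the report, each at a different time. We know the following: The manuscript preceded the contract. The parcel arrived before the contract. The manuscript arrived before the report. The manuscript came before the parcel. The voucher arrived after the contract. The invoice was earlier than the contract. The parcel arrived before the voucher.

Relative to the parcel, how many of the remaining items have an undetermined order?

2

Forced before the parcel: the manuscript; forced after the parcel: the contract and the voucher.
That leaves the invoice and the report with no forced order relative to the parcel — 2.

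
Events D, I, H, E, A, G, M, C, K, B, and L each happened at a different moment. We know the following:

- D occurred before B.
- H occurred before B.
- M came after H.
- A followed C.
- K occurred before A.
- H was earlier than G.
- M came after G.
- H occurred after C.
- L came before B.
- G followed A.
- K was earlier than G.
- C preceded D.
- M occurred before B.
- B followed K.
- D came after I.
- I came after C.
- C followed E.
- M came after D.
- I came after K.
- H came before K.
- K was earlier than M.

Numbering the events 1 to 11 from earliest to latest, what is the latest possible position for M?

M must come before B — 1 event forced after it.
Everything else can be placed before M in some valid order, so M can sit as late as position 11 − 1 = 10.

10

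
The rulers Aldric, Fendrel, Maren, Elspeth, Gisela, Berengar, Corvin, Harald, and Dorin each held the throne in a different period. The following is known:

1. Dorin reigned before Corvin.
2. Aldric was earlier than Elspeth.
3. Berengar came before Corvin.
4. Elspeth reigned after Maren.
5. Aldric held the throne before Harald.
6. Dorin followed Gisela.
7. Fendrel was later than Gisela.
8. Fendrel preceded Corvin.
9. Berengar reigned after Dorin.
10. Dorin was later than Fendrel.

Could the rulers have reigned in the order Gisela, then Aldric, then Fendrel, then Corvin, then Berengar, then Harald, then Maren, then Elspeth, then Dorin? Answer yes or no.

The constraints require Dorin before Corvin, but in the proposed sequence Corvin appears ahead of Dorin. That one violation is enough.

no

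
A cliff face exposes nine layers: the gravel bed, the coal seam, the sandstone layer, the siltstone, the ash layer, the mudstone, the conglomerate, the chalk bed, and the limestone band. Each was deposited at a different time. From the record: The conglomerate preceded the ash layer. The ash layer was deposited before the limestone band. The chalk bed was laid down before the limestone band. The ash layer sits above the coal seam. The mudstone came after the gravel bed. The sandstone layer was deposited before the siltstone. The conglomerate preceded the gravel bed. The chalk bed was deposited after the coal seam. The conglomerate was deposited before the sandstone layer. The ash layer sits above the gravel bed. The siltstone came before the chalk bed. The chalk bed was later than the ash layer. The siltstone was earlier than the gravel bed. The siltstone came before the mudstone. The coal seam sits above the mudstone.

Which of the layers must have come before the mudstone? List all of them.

Directly stated before the mudstone: the gravel bed and the siltstone.
The conglomerate reaches the mudstone via the conglomerate → the gravel bed → the mudstone.
The sandstone layer reaches the mudstone via the sandstone layer → the siltstone → the mudstone.
No chain forces the chalk bed (or any of the others) ahead of the mudstone.

the conglomerate, the gravel bed, the sandstone layer, the siltstone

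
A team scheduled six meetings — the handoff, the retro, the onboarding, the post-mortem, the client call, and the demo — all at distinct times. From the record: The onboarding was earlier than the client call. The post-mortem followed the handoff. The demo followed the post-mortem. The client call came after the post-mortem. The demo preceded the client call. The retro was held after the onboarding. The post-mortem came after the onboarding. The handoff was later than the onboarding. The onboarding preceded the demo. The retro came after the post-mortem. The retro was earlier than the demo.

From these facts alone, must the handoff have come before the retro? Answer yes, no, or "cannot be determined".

yes

Chain the constraints: the handoff → the post-mortem → the retro. Each link is directly stated, so the handoff comes before the retro.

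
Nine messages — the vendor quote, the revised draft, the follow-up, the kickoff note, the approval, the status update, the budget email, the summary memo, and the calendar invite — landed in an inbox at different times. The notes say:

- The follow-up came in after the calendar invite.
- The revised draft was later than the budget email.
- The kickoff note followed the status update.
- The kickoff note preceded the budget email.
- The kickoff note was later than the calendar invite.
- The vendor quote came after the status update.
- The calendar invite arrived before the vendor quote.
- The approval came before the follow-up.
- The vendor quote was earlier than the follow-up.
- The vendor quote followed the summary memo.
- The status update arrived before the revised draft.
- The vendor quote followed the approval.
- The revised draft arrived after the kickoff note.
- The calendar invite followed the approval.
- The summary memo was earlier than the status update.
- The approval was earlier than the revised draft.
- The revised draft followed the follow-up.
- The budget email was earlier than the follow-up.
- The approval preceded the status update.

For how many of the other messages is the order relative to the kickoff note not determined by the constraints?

Forced before the kickoff note: the approval, the calendar invite, the status update, and the summary memo; forced after the kickoff note: the budget email, the follow-up, and the revised draft.
That leaves the vendor quote with no forced order relative to the kickoff note — 1.

1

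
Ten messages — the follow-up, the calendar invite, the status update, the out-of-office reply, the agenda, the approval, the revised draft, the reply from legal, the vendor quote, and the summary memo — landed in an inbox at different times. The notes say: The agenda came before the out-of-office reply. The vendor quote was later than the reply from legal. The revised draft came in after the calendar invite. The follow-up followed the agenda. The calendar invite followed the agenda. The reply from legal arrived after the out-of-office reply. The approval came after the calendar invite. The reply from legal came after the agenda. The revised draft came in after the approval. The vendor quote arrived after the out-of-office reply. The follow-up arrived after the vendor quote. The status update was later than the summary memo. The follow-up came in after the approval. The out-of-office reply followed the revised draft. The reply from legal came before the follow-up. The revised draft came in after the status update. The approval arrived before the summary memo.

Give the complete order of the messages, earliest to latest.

the agenda, the calendar invite, the approval, the summary memo, the status update, the revised draft, the out-of-office reply, the reply from legal, the vendor quote, the follow-up

The constraints fix every adjacent pair, so only one ordering works:
the agenda → the calendar invite → the approval → the summary memo → the status update → the revised draft → the out-of-office reply → the reply from legal → the vendor quote → the follow-up.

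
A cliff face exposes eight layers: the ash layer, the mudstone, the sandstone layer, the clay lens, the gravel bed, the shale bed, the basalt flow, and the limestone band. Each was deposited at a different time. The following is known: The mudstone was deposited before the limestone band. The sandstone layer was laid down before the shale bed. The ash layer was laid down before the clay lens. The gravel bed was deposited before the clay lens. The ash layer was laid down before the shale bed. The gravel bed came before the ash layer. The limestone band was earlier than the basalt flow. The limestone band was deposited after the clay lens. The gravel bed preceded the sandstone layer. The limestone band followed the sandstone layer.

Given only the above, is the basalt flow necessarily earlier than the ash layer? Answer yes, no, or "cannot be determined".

Tracing the constraints gives the ash layer → the clay lens → the limestone band → the basalt flow, so the ash layer must come before the basalt flow.
That means the basalt flow cannot be before the ash layer.

no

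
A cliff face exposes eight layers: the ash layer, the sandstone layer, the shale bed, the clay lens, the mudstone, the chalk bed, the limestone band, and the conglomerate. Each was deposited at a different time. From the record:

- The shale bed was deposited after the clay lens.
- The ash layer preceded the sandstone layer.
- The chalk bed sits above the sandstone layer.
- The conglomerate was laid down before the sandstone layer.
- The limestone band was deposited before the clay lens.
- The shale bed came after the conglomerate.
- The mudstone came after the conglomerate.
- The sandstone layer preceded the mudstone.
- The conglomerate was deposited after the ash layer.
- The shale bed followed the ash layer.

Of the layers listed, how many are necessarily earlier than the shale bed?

Directly stated before the shale bed: the ash layer, the clay lens, and the conglomerate.
The limestone band reaches the shale bed via the limestone band → the clay lens → the shale bed.
No chain forces the mudstone (or any of the others) ahead of the shale bed.
That's the ash layer, the clay lens, the conglomerate, and the limestone band — 4 in all.

4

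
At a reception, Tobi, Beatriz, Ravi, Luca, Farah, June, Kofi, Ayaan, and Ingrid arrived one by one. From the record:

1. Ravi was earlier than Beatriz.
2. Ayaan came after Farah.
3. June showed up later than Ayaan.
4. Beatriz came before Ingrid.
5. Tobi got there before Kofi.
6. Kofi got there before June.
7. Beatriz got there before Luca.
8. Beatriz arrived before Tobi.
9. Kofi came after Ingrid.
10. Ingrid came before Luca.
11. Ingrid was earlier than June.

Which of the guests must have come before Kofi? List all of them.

Beatriz, Ingrid, Ravi, Tobi

Directly stated before Kofi: Ingrid and Tobi.
Beatriz reaches Kofi via Beatriz → Ingrid → Kofi.
Ravi reaches Kofi via Ravi → Beatriz → Ingrid → Kofi.
No chain forces June (or any of the others) ahead of Kofi.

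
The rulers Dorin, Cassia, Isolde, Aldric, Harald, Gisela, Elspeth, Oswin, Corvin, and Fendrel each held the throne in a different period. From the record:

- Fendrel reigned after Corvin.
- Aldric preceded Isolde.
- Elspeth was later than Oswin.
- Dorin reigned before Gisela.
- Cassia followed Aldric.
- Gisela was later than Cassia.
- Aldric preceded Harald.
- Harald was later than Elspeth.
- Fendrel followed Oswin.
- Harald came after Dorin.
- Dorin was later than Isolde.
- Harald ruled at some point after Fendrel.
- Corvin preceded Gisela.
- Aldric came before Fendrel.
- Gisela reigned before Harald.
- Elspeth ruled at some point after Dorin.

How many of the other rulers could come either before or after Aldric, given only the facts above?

2

Forced after Aldric: Cassia, Dorin, Elspeth, Fendrel, Gisela, Harald, and Isolde.
That leaves Corvin and Oswin with no forced order relative to Aldric — 2.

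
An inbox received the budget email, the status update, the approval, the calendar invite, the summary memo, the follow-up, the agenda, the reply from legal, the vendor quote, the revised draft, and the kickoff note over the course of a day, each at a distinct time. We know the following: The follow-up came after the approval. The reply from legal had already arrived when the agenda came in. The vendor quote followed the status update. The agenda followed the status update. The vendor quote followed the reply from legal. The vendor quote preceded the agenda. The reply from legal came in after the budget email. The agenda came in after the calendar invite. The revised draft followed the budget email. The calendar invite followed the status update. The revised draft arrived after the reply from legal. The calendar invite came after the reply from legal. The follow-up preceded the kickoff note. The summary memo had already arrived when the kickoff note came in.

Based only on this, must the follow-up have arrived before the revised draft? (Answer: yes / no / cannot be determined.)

No chain of stated constraints runs from the follow-up to the revised draft, and none runs from the revised draft to the follow-up either.
So the relative order of the follow-up and the revised draft is not fixed by the given facts.

cannot be determined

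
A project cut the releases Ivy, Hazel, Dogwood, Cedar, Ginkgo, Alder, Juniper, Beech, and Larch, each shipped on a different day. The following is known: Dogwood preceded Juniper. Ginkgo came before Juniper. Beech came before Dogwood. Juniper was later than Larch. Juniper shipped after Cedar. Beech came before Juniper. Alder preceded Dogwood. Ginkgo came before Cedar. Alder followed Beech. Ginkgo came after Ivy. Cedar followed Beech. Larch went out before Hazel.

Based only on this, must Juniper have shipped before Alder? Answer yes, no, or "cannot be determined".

no

Tracing the constraints gives Alder → Dogwood → Juniper, so Alder must come before Juniper.
That means Juniper cannot be before Alder.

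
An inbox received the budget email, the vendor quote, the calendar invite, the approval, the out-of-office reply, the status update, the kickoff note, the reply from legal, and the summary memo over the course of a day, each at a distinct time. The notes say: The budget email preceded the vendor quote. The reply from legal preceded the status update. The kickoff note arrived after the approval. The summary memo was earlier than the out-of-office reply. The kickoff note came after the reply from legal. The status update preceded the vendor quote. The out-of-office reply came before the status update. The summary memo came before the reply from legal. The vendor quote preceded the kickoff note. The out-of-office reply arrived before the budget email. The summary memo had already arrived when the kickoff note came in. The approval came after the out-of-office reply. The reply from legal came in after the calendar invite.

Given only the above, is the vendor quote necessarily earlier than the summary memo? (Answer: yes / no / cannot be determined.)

no

Tracing the constraints gives the summary memo → the out-of-office reply → the budget email → the vendor quote, so the summary memo must come before the vendor quote.
That means the vendor quote cannot be before the summary memo.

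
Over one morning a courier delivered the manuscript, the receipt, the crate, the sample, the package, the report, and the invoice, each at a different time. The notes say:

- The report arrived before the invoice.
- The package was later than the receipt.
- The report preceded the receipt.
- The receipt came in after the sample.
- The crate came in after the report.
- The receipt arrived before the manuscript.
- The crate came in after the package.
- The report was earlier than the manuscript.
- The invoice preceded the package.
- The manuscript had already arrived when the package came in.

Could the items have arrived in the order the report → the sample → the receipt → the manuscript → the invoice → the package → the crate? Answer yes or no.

yes

Check each stated constraint against the proposed order — e.g. the report is ahead of the invoice; the report is ahead of the crate. Every pair is in the required order; nothing is violated.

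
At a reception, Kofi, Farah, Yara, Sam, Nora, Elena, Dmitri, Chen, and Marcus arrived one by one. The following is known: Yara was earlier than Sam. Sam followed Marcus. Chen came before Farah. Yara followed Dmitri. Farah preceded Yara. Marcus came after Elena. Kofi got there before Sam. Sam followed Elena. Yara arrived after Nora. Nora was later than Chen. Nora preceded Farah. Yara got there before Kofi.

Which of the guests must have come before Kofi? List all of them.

Chen, Dmitri, Farah, Nora, Yara

Directly stated before Kofi: Yara.
Chen reaches Kofi via Chen → Nora → Yara → Kofi.
Dmitri reaches Kofi via Dmitri → Yara → Kofi.
Farah reaches Kofi via Farah → Yara → Kofi.
Likewise Nora reaches Kofi by chaining the stated constraints.
No chain forces Sam (or any of the others) ahead of Kofi.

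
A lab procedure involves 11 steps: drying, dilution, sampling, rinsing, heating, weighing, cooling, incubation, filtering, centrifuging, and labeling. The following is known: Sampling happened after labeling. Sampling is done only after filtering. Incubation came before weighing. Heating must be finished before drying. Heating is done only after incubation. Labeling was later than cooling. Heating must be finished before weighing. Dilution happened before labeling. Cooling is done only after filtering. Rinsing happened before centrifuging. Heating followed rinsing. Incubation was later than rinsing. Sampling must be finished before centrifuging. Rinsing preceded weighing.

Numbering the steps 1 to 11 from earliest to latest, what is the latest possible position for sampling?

10

Sampling must come before centrifuging — 1 step forced after it.
Everything else can be placed before sampling in some valid order, so sampling can sit as late as position 11 − 1 = 10.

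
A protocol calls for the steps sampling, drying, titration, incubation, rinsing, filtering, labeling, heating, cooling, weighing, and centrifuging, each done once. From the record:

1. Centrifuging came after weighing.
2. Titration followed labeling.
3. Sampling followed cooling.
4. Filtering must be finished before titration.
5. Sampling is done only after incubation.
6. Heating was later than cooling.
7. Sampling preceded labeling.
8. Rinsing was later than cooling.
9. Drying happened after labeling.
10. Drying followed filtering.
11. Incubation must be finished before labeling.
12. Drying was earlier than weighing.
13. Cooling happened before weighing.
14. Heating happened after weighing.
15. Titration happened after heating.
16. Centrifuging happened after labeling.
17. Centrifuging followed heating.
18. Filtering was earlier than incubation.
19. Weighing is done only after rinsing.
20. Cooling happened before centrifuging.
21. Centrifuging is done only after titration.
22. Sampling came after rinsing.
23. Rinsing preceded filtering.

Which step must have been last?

centrifuging

Every other step has a chain of constraints placing it before centrifuging, so centrifuging is last.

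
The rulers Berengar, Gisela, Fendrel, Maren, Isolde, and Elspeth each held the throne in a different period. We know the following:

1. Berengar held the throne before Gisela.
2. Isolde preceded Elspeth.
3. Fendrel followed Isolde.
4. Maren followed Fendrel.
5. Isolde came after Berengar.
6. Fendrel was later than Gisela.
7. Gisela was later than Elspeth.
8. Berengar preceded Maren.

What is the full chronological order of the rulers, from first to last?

Berengar, Isolde, Elspeth, Gisela, Fendrel, Maren

The constraints fix every adjacent pair, so only one ordering works:
Berengar → Isolde → Elspeth → Gisela → Fendrel → Maren.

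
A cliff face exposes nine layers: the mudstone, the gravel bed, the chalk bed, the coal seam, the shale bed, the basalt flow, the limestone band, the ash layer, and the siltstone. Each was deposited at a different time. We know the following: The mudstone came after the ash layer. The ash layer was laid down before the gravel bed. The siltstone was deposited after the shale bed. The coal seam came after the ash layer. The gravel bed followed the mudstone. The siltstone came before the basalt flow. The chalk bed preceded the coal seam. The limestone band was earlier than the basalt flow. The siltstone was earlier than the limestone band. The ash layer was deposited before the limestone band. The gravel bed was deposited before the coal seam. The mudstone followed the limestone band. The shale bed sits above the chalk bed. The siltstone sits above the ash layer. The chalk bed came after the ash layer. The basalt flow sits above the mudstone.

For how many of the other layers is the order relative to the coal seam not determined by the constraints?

Forced before the coal seam: the ash layer, the chalk bed, the gravel bed, the limestone band, the mudstone, the shale bed, and the siltstone.
That leaves the basalt flow with no forced order relative to the coal seam — 1.

1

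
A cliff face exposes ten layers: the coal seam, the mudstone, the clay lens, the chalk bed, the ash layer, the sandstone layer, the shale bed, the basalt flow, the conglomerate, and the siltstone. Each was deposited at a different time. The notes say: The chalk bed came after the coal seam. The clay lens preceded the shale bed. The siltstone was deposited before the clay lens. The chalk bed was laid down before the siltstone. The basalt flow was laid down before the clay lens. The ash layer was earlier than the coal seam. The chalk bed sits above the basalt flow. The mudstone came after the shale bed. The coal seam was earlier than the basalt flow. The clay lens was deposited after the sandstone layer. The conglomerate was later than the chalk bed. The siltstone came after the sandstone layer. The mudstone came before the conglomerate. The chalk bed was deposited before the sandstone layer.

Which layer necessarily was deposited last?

Every other layer has a chain of constraints placing it before the conglomerate, so the conglomerate is last.

the conglomerate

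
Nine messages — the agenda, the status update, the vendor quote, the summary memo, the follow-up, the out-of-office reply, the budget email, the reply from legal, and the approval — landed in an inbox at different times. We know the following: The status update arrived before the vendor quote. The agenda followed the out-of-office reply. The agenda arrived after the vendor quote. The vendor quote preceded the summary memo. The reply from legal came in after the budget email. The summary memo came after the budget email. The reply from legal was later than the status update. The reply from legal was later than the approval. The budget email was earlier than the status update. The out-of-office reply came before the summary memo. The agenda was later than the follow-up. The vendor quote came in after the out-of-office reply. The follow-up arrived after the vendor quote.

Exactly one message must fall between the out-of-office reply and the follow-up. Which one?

Tracing the constraints gives the out-of-office reply → the vendor quote → the follow-up, so the vendor quote sits after the out-of-office reply and before the follow-up.
No other message is forced both after the out-of-office reply and before the follow-up.

the vendor quote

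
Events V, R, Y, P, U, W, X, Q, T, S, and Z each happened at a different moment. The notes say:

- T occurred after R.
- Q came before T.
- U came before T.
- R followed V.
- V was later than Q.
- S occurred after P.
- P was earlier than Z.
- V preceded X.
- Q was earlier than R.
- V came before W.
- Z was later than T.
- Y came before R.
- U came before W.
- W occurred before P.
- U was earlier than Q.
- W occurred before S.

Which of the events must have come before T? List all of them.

Directly stated before T: Q, R, and U.
V reaches T via V → R → T.
Y reaches T via Y → R → T.
No chain forces S (or any of the others) ahead of T.

Q, R, U, V, Y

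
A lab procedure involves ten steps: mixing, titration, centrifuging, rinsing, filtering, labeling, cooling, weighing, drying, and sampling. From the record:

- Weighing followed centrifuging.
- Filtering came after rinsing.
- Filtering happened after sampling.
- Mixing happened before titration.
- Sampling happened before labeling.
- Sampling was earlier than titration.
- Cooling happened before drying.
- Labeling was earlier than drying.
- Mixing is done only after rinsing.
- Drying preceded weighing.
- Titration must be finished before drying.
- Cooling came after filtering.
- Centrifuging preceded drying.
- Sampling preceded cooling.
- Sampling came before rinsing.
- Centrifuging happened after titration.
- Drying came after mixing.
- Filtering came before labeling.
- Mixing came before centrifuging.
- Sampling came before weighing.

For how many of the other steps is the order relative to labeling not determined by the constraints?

4

Forced before labeling: filtering, rinsing, and sampling; forced after labeling: drying and weighing.
That leaves centrifuging, cooling, mixing, and titration with no forced order relative to labeling — 4.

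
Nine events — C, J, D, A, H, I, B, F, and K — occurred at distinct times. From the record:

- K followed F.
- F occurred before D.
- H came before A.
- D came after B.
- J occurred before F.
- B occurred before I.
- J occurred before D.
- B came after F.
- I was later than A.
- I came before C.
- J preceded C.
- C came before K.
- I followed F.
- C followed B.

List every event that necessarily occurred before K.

A, B, C, F, H, I, J

Directly stated before K: C and F.
A reaches K via A → I → C → K.
B reaches K via B → C → K.
H reaches K via H → A → I → C → K.
Likewise I and J each reach K by chaining the stated constraints.
No chain forces D ahead of K.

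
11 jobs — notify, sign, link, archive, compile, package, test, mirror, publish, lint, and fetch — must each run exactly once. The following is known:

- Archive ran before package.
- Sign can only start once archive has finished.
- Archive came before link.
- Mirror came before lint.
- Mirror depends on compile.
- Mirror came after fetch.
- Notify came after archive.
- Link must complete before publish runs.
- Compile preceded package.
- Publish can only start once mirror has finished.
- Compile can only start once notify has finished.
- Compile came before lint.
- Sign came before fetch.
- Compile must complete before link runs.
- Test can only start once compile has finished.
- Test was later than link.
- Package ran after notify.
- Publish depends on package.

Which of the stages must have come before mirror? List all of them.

Directly stated before mirror: compile and fetch.
Archive reaches mirror via archive → notify → compile → mirror.
Notify reaches mirror via notify → compile → mirror.
Sign reaches mirror via sign → fetch → mirror.
No chain forces package (or any of the others) ahead of mirror.

archive, compile, fetch, notify, sign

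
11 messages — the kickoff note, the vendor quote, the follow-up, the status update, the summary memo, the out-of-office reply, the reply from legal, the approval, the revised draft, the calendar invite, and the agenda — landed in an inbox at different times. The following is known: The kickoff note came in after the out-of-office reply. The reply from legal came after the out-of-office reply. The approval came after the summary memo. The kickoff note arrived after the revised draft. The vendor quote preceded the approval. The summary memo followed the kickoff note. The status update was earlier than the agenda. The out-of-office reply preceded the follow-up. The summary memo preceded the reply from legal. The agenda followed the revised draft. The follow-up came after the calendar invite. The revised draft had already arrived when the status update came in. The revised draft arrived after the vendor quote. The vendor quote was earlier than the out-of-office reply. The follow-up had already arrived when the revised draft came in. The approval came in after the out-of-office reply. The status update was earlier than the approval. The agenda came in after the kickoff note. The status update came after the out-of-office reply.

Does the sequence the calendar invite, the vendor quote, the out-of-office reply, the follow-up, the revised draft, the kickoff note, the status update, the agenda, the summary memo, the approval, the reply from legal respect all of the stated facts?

Check each stated constraint against the proposed order — e.g. the vendor quote is ahead of the approval; the out-of-office reply is ahead of the reply from legal. Every pair is in the required order; nothing is violated.

yes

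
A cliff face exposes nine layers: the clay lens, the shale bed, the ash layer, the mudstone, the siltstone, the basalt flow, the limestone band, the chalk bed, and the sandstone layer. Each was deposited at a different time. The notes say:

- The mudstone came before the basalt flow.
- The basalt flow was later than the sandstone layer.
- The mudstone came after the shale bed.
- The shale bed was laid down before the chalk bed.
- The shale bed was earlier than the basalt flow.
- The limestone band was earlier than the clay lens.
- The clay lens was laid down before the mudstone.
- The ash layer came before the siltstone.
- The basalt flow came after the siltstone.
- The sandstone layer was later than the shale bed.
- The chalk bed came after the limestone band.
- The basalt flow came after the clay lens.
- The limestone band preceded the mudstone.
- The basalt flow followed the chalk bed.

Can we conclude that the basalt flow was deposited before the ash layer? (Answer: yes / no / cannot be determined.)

no

Tracing the constraints gives the ash layer → the siltstone → the basalt flow, so the ash layer must come before the basalt flow.
That means the basalt flow cannot be before the ash layer.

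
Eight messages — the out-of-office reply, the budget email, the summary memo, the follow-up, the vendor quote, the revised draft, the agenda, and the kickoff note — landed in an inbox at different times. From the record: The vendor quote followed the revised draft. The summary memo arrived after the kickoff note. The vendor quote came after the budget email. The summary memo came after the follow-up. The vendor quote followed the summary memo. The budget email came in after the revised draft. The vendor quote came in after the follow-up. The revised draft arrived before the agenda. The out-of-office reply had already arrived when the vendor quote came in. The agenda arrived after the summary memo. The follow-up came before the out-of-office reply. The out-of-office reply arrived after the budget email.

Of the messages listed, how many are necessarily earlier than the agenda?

4

Directly stated before the agenda: the revised draft and the summary memo.
The follow-up reaches the agenda via the follow-up → the summary memo → the agenda.
The kickoff note reaches the agenda via the kickoff note → the summary memo → the agenda.
That's the follow-up, the kickoff note, the revised draft, and the summary memo — 4 in all.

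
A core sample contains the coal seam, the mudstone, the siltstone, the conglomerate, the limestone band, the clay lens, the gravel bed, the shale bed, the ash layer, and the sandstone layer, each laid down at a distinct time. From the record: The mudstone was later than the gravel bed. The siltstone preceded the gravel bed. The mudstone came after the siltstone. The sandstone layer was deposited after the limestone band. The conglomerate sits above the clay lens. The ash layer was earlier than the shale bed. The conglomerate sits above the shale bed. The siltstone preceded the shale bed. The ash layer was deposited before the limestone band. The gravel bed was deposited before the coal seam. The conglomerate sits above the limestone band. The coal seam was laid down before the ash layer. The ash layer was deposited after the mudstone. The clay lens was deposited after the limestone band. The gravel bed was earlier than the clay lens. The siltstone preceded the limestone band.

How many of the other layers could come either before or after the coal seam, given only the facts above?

1

Forced before the coal seam: the gravel bed and the siltstone; forced after the coal seam: the ash layer, the clay lens, the conglomerate, the limestone band, the sandstone layer, and the shale bed.
That leaves the mudstone with no forced order relative to the coal seam — 1.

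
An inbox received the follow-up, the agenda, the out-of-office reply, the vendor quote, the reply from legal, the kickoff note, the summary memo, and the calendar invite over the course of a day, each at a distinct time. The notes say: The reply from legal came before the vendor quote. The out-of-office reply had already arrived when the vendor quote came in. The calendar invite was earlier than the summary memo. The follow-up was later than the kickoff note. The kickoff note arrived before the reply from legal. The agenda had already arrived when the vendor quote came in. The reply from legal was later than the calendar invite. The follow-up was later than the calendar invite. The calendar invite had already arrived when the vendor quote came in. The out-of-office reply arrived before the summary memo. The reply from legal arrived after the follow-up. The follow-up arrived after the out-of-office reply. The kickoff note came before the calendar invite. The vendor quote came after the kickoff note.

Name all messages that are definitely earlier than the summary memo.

Directly stated before the summary memo: the calendar invite and the out-of-office reply.
The kickoff note reaches the summary memo via the kickoff note → the calendar invite → the summary memo.
No chain forces the reply from legal (or any of the others) ahead of the summary memo.

the calendar invite, the kickoff note, the out-of-office reply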